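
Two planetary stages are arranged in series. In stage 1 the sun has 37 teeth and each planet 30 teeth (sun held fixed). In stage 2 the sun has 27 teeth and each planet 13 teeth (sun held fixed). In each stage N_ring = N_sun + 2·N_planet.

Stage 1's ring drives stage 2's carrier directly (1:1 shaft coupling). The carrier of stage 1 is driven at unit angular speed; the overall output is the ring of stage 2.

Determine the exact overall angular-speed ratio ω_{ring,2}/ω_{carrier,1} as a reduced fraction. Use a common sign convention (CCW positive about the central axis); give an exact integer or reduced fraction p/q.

10720/5141

Stage 1: N_ring = 37 + 2·30 = 97
Stage 1: 37(ω_s−ω_c) = −97(ω_r−ω_c),  ω_s=0, ω_c=1
Stage 1: ω_r = 1 − (37/97)(0−1) = 134/97
  ⇒ ω_r¹/ω_c¹ = 134/97
Stage 2: N_ring = 27 + 2·13 = 53
Stage 2: 27(ω_s−ω_c) = −53(ω_r−ω_c),  ω_s=0, ω_c=1
Stage 2: ω_r = 1 − (27/53)(0−1) = 80/53
  ⇒ ω_r²/ω_c² = 80/53
Coupling ω_c² = ω_r¹ ⇒ overall = 134/97 × 80/53 = 10720/5141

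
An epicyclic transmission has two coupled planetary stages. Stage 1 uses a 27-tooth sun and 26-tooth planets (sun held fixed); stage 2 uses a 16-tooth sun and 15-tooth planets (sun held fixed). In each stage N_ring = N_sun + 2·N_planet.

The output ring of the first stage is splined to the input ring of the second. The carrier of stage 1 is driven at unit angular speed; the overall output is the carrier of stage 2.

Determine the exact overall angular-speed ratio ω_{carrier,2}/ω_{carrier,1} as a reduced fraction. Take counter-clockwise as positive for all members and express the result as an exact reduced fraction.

2438/2449

Stage 1: N_ring = 27 + 2·26 = 79
Stage 1: 27(ω_s−ω_c) = −79(ω_r−ω_c),  ω_s=0, ω_c=1
Stage 1: ω_r = 1 − (27/79)(0−1) = 106/79
  ⇒ ω_r¹/ω_c¹ = 106/79
Stage 2: N_ring = 16 + 2·15 = 46
Stage 2: 16(ω_s−ω_c) = −46(ω_r−ω_c),  ω_s=0, ω_r=1
Stage 2: 16(0−ω_c) = −46(1−ω_c)  ⇒  62ω_c = 46  ⇒  ω_c = 23/31
  ⇒ ω_c²/ω_r² = 23/31
Coupling ω_r² = ω_r¹ ⇒ overall = 106/79 × 23/31 = 2438/2449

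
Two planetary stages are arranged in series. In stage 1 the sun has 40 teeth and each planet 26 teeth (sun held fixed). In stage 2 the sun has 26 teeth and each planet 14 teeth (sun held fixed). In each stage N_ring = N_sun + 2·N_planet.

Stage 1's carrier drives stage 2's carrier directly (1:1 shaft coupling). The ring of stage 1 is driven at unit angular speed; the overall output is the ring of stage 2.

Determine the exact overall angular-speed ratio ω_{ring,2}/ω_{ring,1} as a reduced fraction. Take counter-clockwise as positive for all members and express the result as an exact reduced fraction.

920/891

Stage 1: N_ring = 40 + 2·26 = 92
Stage 1: 40(ω_s−ω_c) = −92(ω_r−ω_c),  ω_s=0, ω_r=1
Stage 1: 40(0−ω_c) = −92(1−ω_c)  ⇒  132ω_c = 92  ⇒  ω_c = 23/33
  ⇒ ω_c¹/ω_r¹ = 23/33
Stage 2: N_ring = 26 + 2·14 = 54
Stage 2: 26(ω_s−ω_c) = −54(ω_r−ω_c),  ω_s=0, ω_c=1
Stage 2: ω_r = 1 − (26/54)(0−1) = 40/27
  ⇒ ω_r²/ω_c² = 40/27
Coupling ω_c² = ω_c¹ ⇒ overall = 23/33 × 40/27 = 920/891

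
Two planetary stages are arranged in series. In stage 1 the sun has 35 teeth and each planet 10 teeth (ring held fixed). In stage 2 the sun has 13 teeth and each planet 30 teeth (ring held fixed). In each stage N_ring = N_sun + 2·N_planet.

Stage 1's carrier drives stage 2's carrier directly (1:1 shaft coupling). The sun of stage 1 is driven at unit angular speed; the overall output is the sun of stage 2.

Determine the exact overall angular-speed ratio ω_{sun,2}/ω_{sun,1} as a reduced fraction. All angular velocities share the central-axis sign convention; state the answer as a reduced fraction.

Stage 1: N_ring = 35 + 2·10 = 55
Stage 1: 35(ω_s−ω_c) = −55(ω_r−ω_c),  ω_r=0, ω_s=1
Stage 1: 35(1−ω_c) = −55(0−ω_c)  ⇒  90ω_c = 35  ⇒  ω_c = 7/18
  ⇒ ω_c¹/ω_s¹ = 7/18
Stage 2: N_ring = 13 + 2·30 = 73
Stage 2: 13(ω_s−ω_c) = −73(ω_r−ω_c),  ω_r=0, ω_c=1
Stage 2: ω_s = 1 − (73/13)(0−1) = 86/13
  ⇒ ω_s²/ω_c² = 86/13
Coupling ω_c² = ω_c¹ ⇒ overall = 7/18 × 86/13 = 301/117

301/117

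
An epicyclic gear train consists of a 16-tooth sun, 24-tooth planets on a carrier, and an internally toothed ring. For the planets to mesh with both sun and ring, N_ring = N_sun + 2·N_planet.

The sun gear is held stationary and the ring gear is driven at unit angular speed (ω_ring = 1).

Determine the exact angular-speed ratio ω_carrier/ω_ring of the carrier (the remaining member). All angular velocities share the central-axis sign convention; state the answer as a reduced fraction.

4/5

N_ring = 16 + 2·24 = 64
16(ω_s−ω_c) = −64(ω_r−ω_c),  ω_s=0, ω_r=1
16(0−ω_c) = −64(1−ω_c)  ⇒  80ω_c = 64  ⇒  ω_c = 4/5
ω_c/ω_r = 4/5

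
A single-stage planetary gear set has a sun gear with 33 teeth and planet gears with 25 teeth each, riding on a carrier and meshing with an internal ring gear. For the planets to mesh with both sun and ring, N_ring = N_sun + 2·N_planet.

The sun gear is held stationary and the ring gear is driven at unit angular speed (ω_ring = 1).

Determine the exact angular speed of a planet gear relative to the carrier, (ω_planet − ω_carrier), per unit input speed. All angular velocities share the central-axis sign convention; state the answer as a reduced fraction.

2739/2900

N_ring = 33 + 2·25 = 83
33(ω_s−ω_c) = −83(ω_r−ω_c),  ω_s=0, ω_r=1
33(0−ω_c) = −83(1−ω_c)  ⇒  116ω_c = 83  ⇒  ω_c = 83/116
sun–planet: 33·(0−83/116) = −25·(ω_p−ω_c)  ⇒  ω_p−ω_c = −(33/25)·(-83/116) = 2739/2900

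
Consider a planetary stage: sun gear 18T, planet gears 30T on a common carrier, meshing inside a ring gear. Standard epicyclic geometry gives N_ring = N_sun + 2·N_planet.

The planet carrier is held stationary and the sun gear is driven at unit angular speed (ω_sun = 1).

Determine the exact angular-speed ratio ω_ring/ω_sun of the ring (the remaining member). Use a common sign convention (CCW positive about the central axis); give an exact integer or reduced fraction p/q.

-3/13

N_ring = 18 + 2·30 = 78
18(ω_s−ω_c) = −78(ω_r−ω_c),  ω_c=0, ω_s=1
ω_r = 0 − (18/78)(1−0) = -3/13
ω_r/ω_s = -3/13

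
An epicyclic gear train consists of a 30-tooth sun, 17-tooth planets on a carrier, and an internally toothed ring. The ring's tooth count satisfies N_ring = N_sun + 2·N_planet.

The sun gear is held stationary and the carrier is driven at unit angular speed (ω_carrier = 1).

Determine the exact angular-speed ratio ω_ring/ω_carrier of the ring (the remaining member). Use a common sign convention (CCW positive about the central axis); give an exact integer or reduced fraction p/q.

N_ring = 30 + 2·17 = 64
30(ω_s−ω_c) = −64(ω_r−ω_c),  ω_s=0, ω_c=1
ω_r = 1 − (30/64)(0−1) = 47/32
ω_r/ω_c = 47/32

47/32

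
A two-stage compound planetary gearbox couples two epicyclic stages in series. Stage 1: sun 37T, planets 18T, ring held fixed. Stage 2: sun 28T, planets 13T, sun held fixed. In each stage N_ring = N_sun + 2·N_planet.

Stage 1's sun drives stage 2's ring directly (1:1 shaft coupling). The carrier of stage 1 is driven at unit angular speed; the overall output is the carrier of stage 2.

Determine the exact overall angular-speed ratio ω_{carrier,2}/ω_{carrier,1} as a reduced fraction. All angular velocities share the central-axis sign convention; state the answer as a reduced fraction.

2970/1517

Stage 1: N_ring = 37 + 2·18 = 73
Stage 1: 37(ω_s−ω_c) = −73(ω_r−ω_c),  ω_r=0, ω_c=1
Stage 1: ω_s = 1 − (73/37)(0−1) = 110/37
  ⇒ ω_s¹/ω_c¹ = 110/37
Stage 2: N_ring = 28 + 2·13 = 54
Stage 2: 28(ω_s−ω_c) = −54(ω_r−ω_c),  ω_s=0, ω_r=1
Stage 2: 28(0−ω_c) = −54(1−ω_c)  ⇒  82ω_c = 54  ⇒  ω_c = 27/41
  ⇒ ω_c²/ω_r² = 27/41
Coupling ω_r² = ω_s¹ ⇒ overall = 110/37 × 27/41 = 2970/1517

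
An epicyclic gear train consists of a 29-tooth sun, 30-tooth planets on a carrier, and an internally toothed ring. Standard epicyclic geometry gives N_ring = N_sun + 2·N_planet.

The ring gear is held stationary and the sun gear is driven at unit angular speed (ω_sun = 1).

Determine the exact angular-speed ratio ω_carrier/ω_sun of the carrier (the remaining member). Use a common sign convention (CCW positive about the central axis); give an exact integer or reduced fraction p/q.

29/118

N_ring = 29 + 2·30 = 89
29(ω_s−ω_c) = −89(ω_r−ω_c),  ω_r=0, ω_s=1
29(1−ω_c) = −89(0−ω_c)  ⇒  118ω_c = 29  ⇒  ω_c = 29/118
ω_c/ω_s = 29/118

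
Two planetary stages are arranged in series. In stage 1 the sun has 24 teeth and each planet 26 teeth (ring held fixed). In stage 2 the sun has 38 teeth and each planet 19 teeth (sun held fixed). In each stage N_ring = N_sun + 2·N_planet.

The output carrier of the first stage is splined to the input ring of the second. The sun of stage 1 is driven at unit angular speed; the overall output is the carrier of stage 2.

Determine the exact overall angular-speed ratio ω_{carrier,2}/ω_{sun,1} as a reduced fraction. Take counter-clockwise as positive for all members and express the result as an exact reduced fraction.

Stage 1: N_ring = 24 + 2·26 = 76
Stage 1: 24(ω_s−ω_c) = −76(ω_r−ω_c),  ω_r=0, ω_s=1
Stage 1: 24(1−ω_c) = −76(0−ω_c)  ⇒  100ω_c = 24  ⇒  ω_c = 6/25
  ⇒ ω_c¹/ω_s¹ = 6/25
Stage 2: N_ring = 38 + 2·19 = 76
Stage 2: 38(ω_s−ω_c) = −76(ω_r−ω_c),  ω_s=0, ω_r=1
Stage 2: 38(0−ω_c) = −76(1−ω_c)  ⇒  114ω_c = 76  ⇒  ω_c = 2/3
  ⇒ ω_c²/ω_r² = 2/3
Coupling ω_r² = ω_c¹ ⇒ overall = 6/25 × 2/3 = 4/25

4/25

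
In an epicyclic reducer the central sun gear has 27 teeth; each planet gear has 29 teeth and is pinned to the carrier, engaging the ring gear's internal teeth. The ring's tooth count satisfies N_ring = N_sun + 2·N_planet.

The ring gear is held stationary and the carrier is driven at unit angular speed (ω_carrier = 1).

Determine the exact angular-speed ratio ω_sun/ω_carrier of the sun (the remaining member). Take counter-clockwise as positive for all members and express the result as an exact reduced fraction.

N_ring = 27 + 2·29 = 85
27(ω_s−ω_c) = −85(ω_r−ω_c),  ω_r=0, ω_c=1
ω_s = 1 − (85/27)(0−1) = 112/27
ω_s/ω_c = 112/27

112/27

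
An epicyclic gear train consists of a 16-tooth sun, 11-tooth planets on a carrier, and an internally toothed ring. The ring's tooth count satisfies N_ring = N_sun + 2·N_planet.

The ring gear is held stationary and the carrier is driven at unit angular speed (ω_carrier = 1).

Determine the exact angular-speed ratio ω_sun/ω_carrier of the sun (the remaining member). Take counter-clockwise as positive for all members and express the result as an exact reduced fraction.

27/8

N_ring = 16 + 2·11 = 38
16(ω_s−ω_c) = −38(ω_r−ω_c),  ω_r=0, ω_c=1
ω_s = 1 − (38/16)(0−1) = 27/8
ω_s/ω_c = 27/8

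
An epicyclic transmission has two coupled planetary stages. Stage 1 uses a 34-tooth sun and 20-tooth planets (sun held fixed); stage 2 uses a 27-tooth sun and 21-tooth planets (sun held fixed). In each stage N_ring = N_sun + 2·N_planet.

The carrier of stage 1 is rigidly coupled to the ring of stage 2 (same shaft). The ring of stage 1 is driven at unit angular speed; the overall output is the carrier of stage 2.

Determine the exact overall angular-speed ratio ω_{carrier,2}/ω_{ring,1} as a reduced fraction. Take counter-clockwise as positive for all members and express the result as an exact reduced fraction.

Stage 1: N_ring = 34 + 2·20 = 74
Stage 1: 34(ω_s−ω_c) = −74(ω_r−ω_c),  ω_s=0, ω_r=1
Stage 1: 34(0−ω_c) = −74(1−ω_c)  ⇒  108ω_c = 74  ⇒  ω_c = 37/54
  ⇒ ω_c¹/ω_r¹ = 37/54
Stage 2: N_ring = 27 + 2·21 = 69
Stage 2: 27(ω_s−ω_c) = −69(ω_r−ω_c),  ω_s=0, ω_r=1
Stage 2: 27(0−ω_c) = −69(1−ω_c)  ⇒  96ω_c = 69  ⇒  ω_c = 23/32
  ⇒ ω_c²/ω_r² = 23/32
Coupling ω_r² = ω_c¹ ⇒ overall = 37/54 × 23/32 = 851/1728

851/1728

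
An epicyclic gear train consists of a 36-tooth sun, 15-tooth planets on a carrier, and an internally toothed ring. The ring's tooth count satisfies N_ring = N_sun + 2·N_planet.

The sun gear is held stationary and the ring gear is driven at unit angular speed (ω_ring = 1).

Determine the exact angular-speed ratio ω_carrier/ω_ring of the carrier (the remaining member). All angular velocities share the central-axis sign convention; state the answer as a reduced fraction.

N_ring = 36 + 2·15 = 66
36(ω_s−ω_c) = −66(ω_r−ω_c),  ω_s=0, ω_r=1
36(0−ω_c) = −66(1−ω_c)  ⇒  102ω_c = 66  ⇒  ω_c = 11/17
ω_c/ω_r = 11/17

11/17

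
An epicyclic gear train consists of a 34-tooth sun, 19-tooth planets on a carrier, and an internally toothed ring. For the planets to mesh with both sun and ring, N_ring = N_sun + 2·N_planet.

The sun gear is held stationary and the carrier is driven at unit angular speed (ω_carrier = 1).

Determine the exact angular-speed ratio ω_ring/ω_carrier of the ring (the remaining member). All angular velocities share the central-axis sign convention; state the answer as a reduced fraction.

N_ring = 34 + 2·19 = 72
34(ω_s−ω_c) = −72(ω_r−ω_c),  ω_s=0, ω_c=1
ω_r = 1 − (34/72)(0−1) = 53/36
ω_r/ω_c = 53/36

53/36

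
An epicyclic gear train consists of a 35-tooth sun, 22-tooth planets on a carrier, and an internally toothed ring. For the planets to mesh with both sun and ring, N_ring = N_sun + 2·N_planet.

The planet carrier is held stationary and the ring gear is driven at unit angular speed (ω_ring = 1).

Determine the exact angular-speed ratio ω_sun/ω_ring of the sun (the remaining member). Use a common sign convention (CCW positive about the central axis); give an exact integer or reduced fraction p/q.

-79/35

N_ring = 35 + 2·22 = 79
35(ω_s−ω_c) = −79(ω_r−ω_c),  ω_c=0, ω_r=1
ω_s = 0 − (79/35)(1−0) = -79/35
ω_s/ω_r = -79/35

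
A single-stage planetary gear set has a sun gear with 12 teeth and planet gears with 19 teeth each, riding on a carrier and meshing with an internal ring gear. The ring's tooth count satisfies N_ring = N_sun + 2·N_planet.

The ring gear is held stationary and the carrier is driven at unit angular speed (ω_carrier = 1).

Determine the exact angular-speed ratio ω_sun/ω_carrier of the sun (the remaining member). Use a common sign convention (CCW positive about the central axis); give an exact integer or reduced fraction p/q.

31/6

N_ring = 12 + 2·19 = 50
12(ω_s−ω_c) = −50(ω_r−ω_c),  ω_r=0, ω_c=1
ω_s = 1 − (50/12)(0−1) = 31/6
ω_s/ω_c = 31/6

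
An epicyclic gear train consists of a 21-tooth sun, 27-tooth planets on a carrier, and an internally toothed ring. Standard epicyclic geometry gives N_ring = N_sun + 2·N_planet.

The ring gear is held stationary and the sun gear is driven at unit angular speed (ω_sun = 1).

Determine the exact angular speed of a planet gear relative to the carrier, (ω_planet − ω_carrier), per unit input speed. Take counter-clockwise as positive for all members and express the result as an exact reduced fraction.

N_ring = 21 + 2·27 = 75
21(ω_s−ω_c) = −75(ω_r−ω_c),  ω_r=0, ω_s=1
21(1−ω_c) = −75(0−ω_c)  ⇒  96ω_c = 21  ⇒  ω_c = 7/32
sun–planet: 21·(1−7/32) = −27·(ω_p−ω_c)  ⇒  ω_p−ω_c = −(21/27)·(25/32) = -175/288

-175/288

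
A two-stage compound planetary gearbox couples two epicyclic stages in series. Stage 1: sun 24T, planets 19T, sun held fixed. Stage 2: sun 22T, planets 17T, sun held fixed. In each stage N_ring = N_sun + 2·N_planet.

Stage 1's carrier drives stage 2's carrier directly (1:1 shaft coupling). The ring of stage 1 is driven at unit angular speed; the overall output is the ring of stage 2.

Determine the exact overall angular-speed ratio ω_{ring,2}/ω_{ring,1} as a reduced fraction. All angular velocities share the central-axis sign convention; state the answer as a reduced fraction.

1209/1204

Stage 1: N_ring = 24 + 2·19 = 62
Stage 1: 24(ω_s−ω_c) = −62(ω_r−ω_c),  ω_s=0, ω_r=1
Stage 1: 24(0−ω_c) = −62(1−ω_c)  ⇒  86ω_c = 62  ⇒  ω_c = 31/43
  ⇒ ω_c¹/ω_r¹ = 31/43
Stage 2: N_ring = 22 + 2·17 = 56
Stage 2: 22(ω_s−ω_c) = −56(ω_r−ω_c),  ω_s=0, ω_c=1
Stage 2: ω_r = 1 − (22/56)(0−1) = 39/28
  ⇒ ω_r²/ω_c² = 39/28
Coupling ω_c² = ω_c¹ ⇒ overall = 31/43 × 39/28 = 1209/1204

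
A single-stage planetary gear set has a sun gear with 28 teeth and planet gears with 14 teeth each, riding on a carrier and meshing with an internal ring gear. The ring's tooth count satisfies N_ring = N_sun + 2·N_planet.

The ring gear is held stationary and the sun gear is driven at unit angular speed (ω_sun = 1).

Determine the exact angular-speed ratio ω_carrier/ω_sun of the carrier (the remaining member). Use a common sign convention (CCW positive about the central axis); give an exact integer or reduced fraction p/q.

N_ring = 28 + 2·14 = 56
28(ω_s−ω_c) = −56(ω_r−ω_c),  ω_r=0, ω_s=1
28(1−ω_c) = −56(0−ω_c)  ⇒  84ω_c = 28  ⇒  ω_c = 1/3
ω_c/ω_s = 1/3

1/3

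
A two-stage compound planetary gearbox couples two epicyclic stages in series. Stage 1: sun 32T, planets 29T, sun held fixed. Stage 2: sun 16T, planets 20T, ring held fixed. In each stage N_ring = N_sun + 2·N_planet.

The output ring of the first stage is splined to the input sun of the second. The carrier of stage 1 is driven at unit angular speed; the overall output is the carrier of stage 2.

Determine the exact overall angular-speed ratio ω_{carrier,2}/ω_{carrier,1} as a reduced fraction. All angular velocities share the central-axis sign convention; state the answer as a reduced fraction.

Stage 1: N_ring = 32 + 2·29 = 90
Stage 1: 32(ω_s−ω_c) = −90(ω_r−ω_c),  ω_s=0, ω_c=1
Stage 1: ω_r = 1 − (32/90)(0−1) = 61/45
  ⇒ ω_r¹/ω_c¹ = 61/45
Stage 2: N_ring = 16 + 2·20 = 56
Stage 2: 16(ω_s−ω_c) = −56(ω_r−ω_c),  ω_r=0, ω_s=1
Stage 2: 16(1−ω_c) = −56(0−ω_c)  ⇒  72ω_c = 16  ⇒  ω_c = 2/9
  ⇒ ω_c²/ω_s² = 2/9
Coupling ω_s² = ω_r¹ ⇒ overall = 61/45 × 2/9 = 122/405

122/405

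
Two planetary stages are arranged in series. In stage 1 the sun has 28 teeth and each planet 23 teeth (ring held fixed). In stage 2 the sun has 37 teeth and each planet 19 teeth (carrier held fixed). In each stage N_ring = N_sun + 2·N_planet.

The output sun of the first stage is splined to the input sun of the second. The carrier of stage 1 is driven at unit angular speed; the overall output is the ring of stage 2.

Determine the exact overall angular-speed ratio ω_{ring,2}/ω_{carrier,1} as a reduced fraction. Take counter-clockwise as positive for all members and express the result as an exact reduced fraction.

Stage 1: N_ring = 28 + 2·23 = 74
Stage 1: 28(ω_s−ω_c) = −74(ω_r−ω_c),  ω_r=0, ω_c=1
Stage 1: ω_s = 1 − (74/28)(0−1) = 51/14
  ⇒ ω_s¹/ω_c¹ = 51/14
Stage 2: N_ring = 37 + 2·19 = 75
Stage 2: 37(ω_s−ω_c) = −75(ω_r−ω_c),  ω_c=0, ω_s=1
Stage 2: ω_r = 0 − (37/75)(1−0) = -37/75
  ⇒ ω_r²/ω_s² = -37/75
Coupling ω_s² = ω_s¹ ⇒ overall = 51/14 × -37/75 = -629/350

-629/350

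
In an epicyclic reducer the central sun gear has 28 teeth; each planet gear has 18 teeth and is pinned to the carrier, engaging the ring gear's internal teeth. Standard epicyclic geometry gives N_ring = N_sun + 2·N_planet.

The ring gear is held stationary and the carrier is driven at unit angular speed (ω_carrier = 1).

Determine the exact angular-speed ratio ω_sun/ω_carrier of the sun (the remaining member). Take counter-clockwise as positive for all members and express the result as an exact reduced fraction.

23/7

N_ring = 28 + 2·18 = 64
28(ω_s−ω_c) = −64(ω_r−ω_c),  ω_r=0, ω_c=1
ω_s = 1 − (64/28)(0−1) = 23/7
ω_s/ω_c = 23/7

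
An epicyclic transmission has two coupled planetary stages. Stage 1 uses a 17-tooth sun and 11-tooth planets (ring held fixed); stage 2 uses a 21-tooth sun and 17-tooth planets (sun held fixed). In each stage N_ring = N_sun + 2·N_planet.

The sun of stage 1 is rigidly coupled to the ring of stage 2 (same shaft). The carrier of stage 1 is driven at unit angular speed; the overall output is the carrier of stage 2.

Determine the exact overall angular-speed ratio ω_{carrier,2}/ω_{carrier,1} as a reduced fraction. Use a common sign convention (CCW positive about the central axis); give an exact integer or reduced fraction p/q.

Stage 1: N_ring = 17 + 2·11 = 39
Stage 1: 17(ω_s−ω_c) = −39(ω_r−ω_c),  ω_r=0, ω_c=1
Stage 1: ω_s = 1 − (39/17)(0−1) = 56/17
  ⇒ ω_s¹/ω_c¹ = 56/17
Stage 2: N_ring = 21 + 2·17 = 55
Stage 2: 21(ω_s−ω_c) = −55(ω_r−ω_c),  ω_s=0, ω_r=1
Stage 2: 21(0−ω_c) = −55(1−ω_c)  ⇒  76ω_c = 55  ⇒  ω_c = 55/76
  ⇒ ω_c²/ω_r² = 55/76
Coupling ω_r² = ω_s¹ ⇒ overall = 56/17 × 55/76 = 770/323

770/323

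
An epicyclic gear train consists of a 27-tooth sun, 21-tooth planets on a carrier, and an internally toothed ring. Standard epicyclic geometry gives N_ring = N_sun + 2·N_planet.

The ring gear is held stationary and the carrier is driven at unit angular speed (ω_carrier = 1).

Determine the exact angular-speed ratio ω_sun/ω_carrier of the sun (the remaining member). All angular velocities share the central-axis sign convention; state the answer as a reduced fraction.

32/9

N_ring = 27 + 2·21 = 69
27(ω_s−ω_c) = −69(ω_r−ω_c),  ω_r=0, ω_c=1
ω_s = 1 − (69/27)(0−1) = 32/9
ω_s/ω_c = 32/9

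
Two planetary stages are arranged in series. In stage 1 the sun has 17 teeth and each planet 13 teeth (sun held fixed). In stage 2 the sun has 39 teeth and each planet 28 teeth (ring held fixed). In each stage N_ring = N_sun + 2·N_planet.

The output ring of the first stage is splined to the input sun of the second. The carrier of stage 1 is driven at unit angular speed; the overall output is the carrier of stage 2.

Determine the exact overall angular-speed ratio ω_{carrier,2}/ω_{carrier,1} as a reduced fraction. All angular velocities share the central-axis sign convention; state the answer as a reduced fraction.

1170/2881

Stage 1: N_ring = 17 + 2·13 = 43
Stage 1: 17(ω_s−ω_c) = −43(ω_r−ω_c),  ω_s=0, ω_c=1
Stage 1: ω_r = 1 − (17/43)(0−1) = 60/43
  ⇒ ω_r¹/ω_c¹ = 60/43
Stage 2: N_ring = 39 + 2·28 = 95
Stage 2: 39(ω_s−ω_c) = −95(ω_r−ω_c),  ω_r=0, ω_s=1
Stage 2: 39(1−ω_c) = −95(0−ω_c)  ⇒  134ω_c = 39  ⇒  ω_c = 39/134
  ⇒ ω_c²/ω_s² = 39/134
Coupling ω_s² = ω_r¹ ⇒ overall = 60/43 × 39/134 = 1170/2881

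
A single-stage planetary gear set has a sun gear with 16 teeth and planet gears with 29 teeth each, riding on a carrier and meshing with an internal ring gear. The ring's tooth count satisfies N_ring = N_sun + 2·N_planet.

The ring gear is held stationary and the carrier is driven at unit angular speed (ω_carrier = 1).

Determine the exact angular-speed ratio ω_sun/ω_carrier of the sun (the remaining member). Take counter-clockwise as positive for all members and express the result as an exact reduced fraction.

45/8

N_ring = 16 + 2·29 = 74
16(ω_s−ω_c) = −74(ω_r−ω_c),  ω_r=0, ω_c=1
ω_s = 1 − (74/16)(0−1) = 45/8
ω_s/ω_c = 45/8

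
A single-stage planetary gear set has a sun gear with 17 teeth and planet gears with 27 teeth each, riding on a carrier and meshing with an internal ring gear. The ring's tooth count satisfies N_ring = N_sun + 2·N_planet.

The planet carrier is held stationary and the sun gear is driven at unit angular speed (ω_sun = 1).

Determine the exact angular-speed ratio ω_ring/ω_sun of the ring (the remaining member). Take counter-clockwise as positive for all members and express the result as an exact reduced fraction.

N_ring = 17 + 2·27 = 71
17(ω_s−ω_c) = −71(ω_r−ω_c),  ω_c=0, ω_s=1
ω_r = 0 − (17/71)(1−0) = -17/71
ω_r/ω_s = -17/71

-17/71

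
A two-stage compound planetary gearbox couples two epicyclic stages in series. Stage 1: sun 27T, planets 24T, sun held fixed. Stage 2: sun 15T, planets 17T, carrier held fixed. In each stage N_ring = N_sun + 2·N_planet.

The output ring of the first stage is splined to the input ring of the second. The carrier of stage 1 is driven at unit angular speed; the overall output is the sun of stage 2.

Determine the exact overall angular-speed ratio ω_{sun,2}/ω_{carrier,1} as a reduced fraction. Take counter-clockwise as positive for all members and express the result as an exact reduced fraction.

Stage 1: N_ring = 27 + 2·24 = 75
Stage 1: 27(ω_s−ω_c) = −75(ω_r−ω_c),  ω_s=0, ω_c=1
Stage 1: ω_r = 1 − (27/75)(0−1) = 34/25
  ⇒ ω_r¹/ω_c¹ = 34/25
Stage 2: N_ring = 15 + 2·17 = 49
Stage 2: 15(ω_s−ω_c) = −49(ω_r−ω_c),  ω_c=0, ω_r=1
Stage 2: ω_s = 0 − (49/15)(1−0) = -49/15
  ⇒ ω_s²/ω_r² = -49/15
Coupling ω_r² = ω_r¹ ⇒ overall = 34/25 × -49/15 = -1666/375

-1666/375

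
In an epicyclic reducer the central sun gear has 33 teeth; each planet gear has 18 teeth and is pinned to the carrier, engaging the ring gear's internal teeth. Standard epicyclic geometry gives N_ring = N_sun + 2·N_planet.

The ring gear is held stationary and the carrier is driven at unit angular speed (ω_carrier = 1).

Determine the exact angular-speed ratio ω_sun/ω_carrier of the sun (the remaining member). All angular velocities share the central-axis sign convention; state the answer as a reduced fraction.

34/11

N_ring = 33 + 2·18 = 69
33(ω_s−ω_c) = −69(ω_r−ω_c),  ω_r=0, ω_c=1
ω_s = 1 − (69/33)(0−1) = 34/11
ω_s/ω_c = 34/11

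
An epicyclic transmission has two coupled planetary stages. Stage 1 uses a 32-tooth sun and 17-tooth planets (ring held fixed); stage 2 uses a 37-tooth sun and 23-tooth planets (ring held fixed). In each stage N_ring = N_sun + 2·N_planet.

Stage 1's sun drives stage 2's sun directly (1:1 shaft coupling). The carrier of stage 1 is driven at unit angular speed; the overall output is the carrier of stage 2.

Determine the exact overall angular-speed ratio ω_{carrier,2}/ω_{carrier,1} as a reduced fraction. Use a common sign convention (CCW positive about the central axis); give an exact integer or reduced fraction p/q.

Stage 1: N_ring = 32 + 2·17 = 66
Stage 1: 32(ω_s−ω_c) = −66(ω_r−ω_c),  ω_r=0, ω_c=1
Stage 1: ω_s = 1 − (66/32)(0−1) = 49/16
  ⇒ ω_s¹/ω_c¹ = 49/16
Stage 2: N_ring = 37 + 2·23 = 83
Stage 2: 37(ω_s−ω_c) = −83(ω_r−ω_c),  ω_r=0, ω_s=1
Stage 2: 37(1−ω_c) = −83(0−ω_c)  ⇒  120ω_c = 37  ⇒  ω_c = 37/120
  ⇒ ω_c²/ω_s² = 37/120
Coupling ω_s² = ω_s¹ ⇒ overall = 49/16 × 37/120 = 1813/1920

1813/1920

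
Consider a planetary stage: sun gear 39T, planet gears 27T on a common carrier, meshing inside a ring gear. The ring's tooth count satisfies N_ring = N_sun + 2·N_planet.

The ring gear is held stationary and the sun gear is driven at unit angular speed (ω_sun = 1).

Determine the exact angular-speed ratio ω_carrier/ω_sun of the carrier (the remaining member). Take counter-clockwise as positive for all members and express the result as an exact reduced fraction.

13/44

N_ring = 39 + 2·27 = 93
39(ω_s−ω_c) = −93(ω_r−ω_c),  ω_r=0, ω_s=1
39(1−ω_c) = −93(0−ω_c)  ⇒  132ω_c = 39  ⇒  ω_c = 13/44
ω_c/ω_s = 13/44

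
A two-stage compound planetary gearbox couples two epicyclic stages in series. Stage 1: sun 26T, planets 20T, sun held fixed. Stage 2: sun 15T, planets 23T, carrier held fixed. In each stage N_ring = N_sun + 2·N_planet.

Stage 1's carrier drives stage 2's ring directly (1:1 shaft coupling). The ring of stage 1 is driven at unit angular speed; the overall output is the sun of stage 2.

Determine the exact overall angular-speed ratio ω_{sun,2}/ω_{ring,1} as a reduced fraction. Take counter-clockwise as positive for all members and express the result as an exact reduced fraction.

-671/230

Stage 1: N_ring = 26 + 2·20 = 66
Stage 1: 26(ω_s−ω_c) = −66(ω_r−ω_c),  ω_s=0, ω_r=1
Stage 1: 26(0−ω_c) = −66(1−ω_c)  ⇒  92ω_c = 66  ⇒  ω_c = 33/46
  ⇒ ω_c¹/ω_r¹ = 33/46
Stage 2: N_ring = 15 + 2·23 = 61
Stage 2: 15(ω_s−ω_c) = −61(ω_r−ω_c),  ω_c=0, ω_r=1
Stage 2: ω_s = 0 − (61/15)(1−0) = -61/15
  ⇒ ω_s²/ω_r² = -61/15
Coupling ω_r² = ω_c¹ ⇒ overall = 33/46 × -61/15 = -671/230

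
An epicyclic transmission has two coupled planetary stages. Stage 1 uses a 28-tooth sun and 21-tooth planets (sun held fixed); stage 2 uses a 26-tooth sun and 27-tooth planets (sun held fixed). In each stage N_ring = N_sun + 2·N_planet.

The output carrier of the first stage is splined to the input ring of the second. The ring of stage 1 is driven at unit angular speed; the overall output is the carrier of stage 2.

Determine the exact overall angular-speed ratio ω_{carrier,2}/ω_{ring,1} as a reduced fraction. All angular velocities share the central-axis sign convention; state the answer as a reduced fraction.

200/371

Stage 1: N_ring = 28 + 2·21 = 70
Stage 1: 28(ω_s−ω_c) = −70(ω_r−ω_c),  ω_s=0, ω_r=1
Stage 1: 28(0−ω_c) = −70(1−ω_c)  ⇒  98ω_c = 70  ⇒  ω_c = 5/7
  ⇒ ω_c¹/ω_r¹ = 5/7
Stage 2: N_ring = 26 + 2·27 = 80
Stage 2: 26(ω_s−ω_c) = −80(ω_r−ω_c),  ω_s=0, ω_r=1
Stage 2: 26(0−ω_c) = −80(1−ω_c)  ⇒  106ω_c = 80  ⇒  ω_c = 40/53
  ⇒ ω_c²/ω_r² = 40/53
Coupling ω_r² = ω_c¹ ⇒ overall = 5/7 × 40/53 = 200/371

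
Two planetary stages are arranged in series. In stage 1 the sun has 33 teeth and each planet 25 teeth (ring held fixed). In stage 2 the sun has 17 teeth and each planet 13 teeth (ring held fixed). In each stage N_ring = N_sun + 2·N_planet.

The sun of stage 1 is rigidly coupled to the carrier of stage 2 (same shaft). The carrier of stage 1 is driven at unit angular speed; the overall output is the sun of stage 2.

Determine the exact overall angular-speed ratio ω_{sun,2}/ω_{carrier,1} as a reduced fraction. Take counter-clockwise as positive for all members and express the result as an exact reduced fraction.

2320/187

Stage 1: N_ring = 33 + 2·25 = 83
Stage 1: 33(ω_s−ω_c) = −83(ω_r−ω_c),  ω_r=0, ω_c=1
Stage 1: ω_s = 1 − (83/33)(0−1) = 116/33
  ⇒ ω_s¹/ω_c¹ = 116/33
Stage 2: N_ring = 17 + 2·13 = 43
Stage 2: 17(ω_s−ω_c) = −43(ω_r−ω_c),  ω_r=0, ω_c=1
Stage 2: ω_s = 1 − (43/17)(0−1) = 60/17
  ⇒ ω_s²/ω_c² = 60/17
Coupling ω_c² = ω_s¹ ⇒ overall = 116/33 × 60/17 = 2320/187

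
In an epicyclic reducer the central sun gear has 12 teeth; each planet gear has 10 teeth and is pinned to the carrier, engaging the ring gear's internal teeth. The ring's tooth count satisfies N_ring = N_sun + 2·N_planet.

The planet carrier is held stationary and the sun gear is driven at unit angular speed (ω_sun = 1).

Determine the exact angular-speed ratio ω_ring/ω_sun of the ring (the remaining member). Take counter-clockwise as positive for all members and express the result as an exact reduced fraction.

N_ring = 12 + 2·10 = 32
12(ω_s−ω_c) = −32(ω_r−ω_c),  ω_c=0, ω_s=1
ω_r = 0 − (12/32)(1−0) = -3/8
ω_r/ω_s = -3/8

-3/8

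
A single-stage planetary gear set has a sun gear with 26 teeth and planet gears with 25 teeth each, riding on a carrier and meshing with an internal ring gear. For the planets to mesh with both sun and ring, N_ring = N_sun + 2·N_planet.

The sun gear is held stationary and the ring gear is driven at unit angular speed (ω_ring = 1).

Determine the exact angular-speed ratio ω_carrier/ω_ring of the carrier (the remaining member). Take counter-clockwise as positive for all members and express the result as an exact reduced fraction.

38/51

N_ring = 26 + 2·25 = 76
26(ω_s−ω_c) = −76(ω_r−ω_c),  ω_s=0, ω_r=1
26(0−ω_c) = −76(1−ω_c)  ⇒  102ω_c = 76  ⇒  ω_c = 38/51
ω_c/ω_r = 38/51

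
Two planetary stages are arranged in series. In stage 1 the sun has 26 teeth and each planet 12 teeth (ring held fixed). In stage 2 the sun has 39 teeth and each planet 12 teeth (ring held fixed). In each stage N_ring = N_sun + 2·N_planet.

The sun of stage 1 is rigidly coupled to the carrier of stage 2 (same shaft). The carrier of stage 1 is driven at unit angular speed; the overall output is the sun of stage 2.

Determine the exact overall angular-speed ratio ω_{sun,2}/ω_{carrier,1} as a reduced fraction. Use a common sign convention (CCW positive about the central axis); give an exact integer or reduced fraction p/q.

1292/169

Stage 1: N_ring = 26 + 2·12 = 50
Stage 1: 26(ω_s−ω_c) = −50(ω_r−ω_c),  ω_r=0, ω_c=1
Stage 1: ω_s = 1 − (50/26)(0−1) = 38/13
  ⇒ ω_s¹/ω_c¹ = 38/13
Stage 2: N_ring = 39 + 2·12 = 63
Stage 2: 39(ω_s−ω_c) = −63(ω_r−ω_c),  ω_r=0, ω_c=1
Stage 2: ω_s = 1 − (63/39)(0−1) = 34/13
  ⇒ ω_s²/ω_c² = 34/13
Coupling ω_c² = ω_s¹ ⇒ overall = 38/13 × 34/13 = 1292/169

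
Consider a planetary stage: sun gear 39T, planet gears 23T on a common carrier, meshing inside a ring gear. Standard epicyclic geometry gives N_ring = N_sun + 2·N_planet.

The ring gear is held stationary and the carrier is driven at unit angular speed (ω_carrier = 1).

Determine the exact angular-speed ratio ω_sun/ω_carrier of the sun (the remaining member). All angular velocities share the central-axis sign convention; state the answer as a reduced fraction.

124/39

N_ring = 39 + 2·23 = 85
39(ω_s−ω_c) = −85(ω_r−ω_c),  ω_r=0, ω_c=1
ω_s = 1 − (85/39)(0−1) = 124/39
ω_s/ω_c = 124/39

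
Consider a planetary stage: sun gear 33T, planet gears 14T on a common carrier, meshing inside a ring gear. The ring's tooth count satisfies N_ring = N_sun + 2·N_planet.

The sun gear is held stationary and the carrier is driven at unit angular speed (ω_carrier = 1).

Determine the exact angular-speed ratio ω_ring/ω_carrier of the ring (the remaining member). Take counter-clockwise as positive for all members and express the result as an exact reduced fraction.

94/61

N_ring = 33 + 2·14 = 61
33(ω_s−ω_c) = −61(ω_r−ω_c),  ω_s=0, ω_c=1
ω_r = 1 − (33/61)(0−1) = 94/61
ω_r/ω_c = 94/61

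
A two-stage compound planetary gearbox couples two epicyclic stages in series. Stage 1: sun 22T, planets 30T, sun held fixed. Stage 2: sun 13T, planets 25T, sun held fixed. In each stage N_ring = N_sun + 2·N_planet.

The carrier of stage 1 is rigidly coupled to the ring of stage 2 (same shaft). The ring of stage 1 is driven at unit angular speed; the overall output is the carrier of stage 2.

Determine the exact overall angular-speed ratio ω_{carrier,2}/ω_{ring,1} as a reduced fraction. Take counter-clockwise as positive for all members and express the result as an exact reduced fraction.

2583/3952

Stage 1: N_ring = 22 + 2·30 = 82
Stage 1: 22(ω_s−ω_c) = −82(ω_r−ω_c),  ω_s=0, ω_r=1
Stage 1: 22(0−ω_c) = −82(1−ω_c)  ⇒  104ω_c = 82  ⇒  ω_c = 41/52
  ⇒ ω_c¹/ω_r¹ = 41/52
Stage 2: N_ring = 13 + 2·25 = 63
Stage 2: 13(ω_s−ω_c) = −63(ω_r−ω_c),  ω_s=0, ω_r=1
Stage 2: 13(0−ω_c) = −63(1−ω_c)  ⇒  76ω_c = 63  ⇒  ω_c = 63/76
  ⇒ ω_c²/ω_r² = 63/76
Coupling ω_r² = ω_c¹ ⇒ overall = 41/52 × 63/76 = 2583/3952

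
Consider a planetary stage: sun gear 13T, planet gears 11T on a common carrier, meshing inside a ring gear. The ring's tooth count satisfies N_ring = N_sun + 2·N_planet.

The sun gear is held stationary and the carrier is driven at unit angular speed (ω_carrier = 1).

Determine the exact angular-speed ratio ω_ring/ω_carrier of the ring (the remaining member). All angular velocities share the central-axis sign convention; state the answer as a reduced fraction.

N_ring = 13 + 2·11 = 35
13(ω_s−ω_c) = −35(ω_r−ω_c),  ω_s=0, ω_c=1
ω_r = 1 − (13/35)(0−1) = 48/35
ω_r/ω_c = 48/35

48/35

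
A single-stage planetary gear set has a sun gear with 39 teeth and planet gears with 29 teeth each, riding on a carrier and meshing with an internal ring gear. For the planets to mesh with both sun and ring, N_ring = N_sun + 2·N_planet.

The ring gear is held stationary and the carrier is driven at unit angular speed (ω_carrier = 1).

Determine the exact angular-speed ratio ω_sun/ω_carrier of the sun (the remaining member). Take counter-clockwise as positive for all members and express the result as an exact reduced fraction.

N_ring = 39 + 2·29 = 97
39(ω_s−ω_c) = −97(ω_r−ω_c),  ω_r=0, ω_c=1
ω_s = 1 − (97/39)(0−1) = 136/39
ω_s/ω_c = 136/39

136/39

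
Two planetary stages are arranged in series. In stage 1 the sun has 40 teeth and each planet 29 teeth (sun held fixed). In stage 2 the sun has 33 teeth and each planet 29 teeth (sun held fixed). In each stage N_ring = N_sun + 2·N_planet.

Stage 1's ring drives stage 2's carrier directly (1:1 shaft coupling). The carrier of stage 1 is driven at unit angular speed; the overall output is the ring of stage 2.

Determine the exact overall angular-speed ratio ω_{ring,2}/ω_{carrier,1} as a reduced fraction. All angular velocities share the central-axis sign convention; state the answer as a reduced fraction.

8556/4459

Stage 1: N_ring = 40 + 2·29 = 98
Stage 1: 40(ω_s−ω_c) = −98(ω_r−ω_c),  ω_s=0, ω_c=1
Stage 1: ω_r = 1 − (40/98)(0−1) = 69/49
  ⇒ ω_r¹/ω_c¹ = 69/49
Stage 2: N_ring = 33 + 2·29 = 91
Stage 2: 33(ω_s−ω_c) = −91(ω_r−ω_c),  ω_s=0, ω_c=1
Stage 2: ω_r = 1 − (33/91)(0−1) = 124/91
  ⇒ ω_r²/ω_c² = 124/91
Coupling ω_c² = ω_r¹ ⇒ overall = 69/49 × 124/91 = 8556/4459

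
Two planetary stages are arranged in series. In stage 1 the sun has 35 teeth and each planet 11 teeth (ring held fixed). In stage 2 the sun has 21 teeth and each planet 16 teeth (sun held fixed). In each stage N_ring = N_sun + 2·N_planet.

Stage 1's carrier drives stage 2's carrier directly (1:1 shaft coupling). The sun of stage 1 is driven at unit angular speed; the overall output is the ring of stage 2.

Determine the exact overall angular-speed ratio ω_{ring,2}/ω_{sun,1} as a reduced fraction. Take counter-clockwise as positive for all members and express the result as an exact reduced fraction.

Stage 1: N_ring = 35 + 2·11 = 57
Stage 1: 35(ω_s−ω_c) = −57(ω_r−ω_c),  ω_r=0, ω_s=1
Stage 1: 35(1−ω_c) = −57(0−ω_c)  ⇒  92ω_c = 35  ⇒  ω_c = 35/92
  ⇒ ω_c¹/ω_s¹ = 35/92
Stage 2: N_ring = 21 + 2·16 = 53
Stage 2: 21(ω_s−ω_c) = −53(ω_r−ω_c),  ω_s=0, ω_c=1
Stage 2: ω_r = 1 − (21/53)(0−1) = 74/53
  ⇒ ω_r²/ω_c² = 74/53
Coupling ω_c² = ω_c¹ ⇒ overall = 35/92 × 74/53 = 1295/2438

1295/2438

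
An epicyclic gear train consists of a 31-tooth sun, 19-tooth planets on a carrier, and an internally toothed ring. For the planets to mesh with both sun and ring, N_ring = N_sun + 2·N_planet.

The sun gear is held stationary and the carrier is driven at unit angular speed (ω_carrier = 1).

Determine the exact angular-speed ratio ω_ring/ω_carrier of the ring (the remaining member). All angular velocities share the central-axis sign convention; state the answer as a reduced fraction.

N_ring = 31 + 2·19 = 69
31(ω_s−ω_c) = −69(ω_r−ω_c),  ω_s=0, ω_c=1
ω_r = 1 − (31/69)(0−1) = 100/69
ω_r/ω_c = 100/69

100/69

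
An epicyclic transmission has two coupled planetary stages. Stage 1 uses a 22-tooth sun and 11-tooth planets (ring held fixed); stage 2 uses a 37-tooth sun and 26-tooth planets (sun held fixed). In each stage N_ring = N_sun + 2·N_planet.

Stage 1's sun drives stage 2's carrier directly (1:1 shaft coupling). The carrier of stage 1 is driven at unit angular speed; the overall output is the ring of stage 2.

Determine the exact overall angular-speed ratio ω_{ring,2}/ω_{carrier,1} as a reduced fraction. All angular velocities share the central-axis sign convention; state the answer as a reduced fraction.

378/89

Stage 1: N_ring = 22 + 2·11 = 44
Stage 1: 22(ω_s−ω_c) = −44(ω_r−ω_c),  ω_r=0, ω_c=1
Stage 1: ω_s = 1 − (44/22)(0−1) = 3
  ⇒ ω_s¹/ω_c¹ = 3
Stage 2: N_ring = 37 + 2·26 = 89
Stage 2: 37(ω_s−ω_c) = −89(ω_r−ω_c),  ω_s=0, ω_c=1
Stage 2: ω_r = 1 − (37/89)(0−1) = 126/89
  ⇒ ω_r²/ω_c² = 126/89
Coupling ω_c² = ω_s¹ ⇒ overall = 3 × 126/89 = 378/89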